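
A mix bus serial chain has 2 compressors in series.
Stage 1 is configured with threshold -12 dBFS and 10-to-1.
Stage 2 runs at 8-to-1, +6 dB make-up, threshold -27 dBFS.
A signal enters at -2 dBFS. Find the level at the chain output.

Stage 1: 10 dB above -12 dBFS, reduced 10:1 to 1 dB above → -11 dBFS.
Stage 2: 16 dB above -27 dBFS, reduced 8:1 to 2 dB above → -25 dBFS; +6 dB make-up → -19 dBFS.

-19 dBFS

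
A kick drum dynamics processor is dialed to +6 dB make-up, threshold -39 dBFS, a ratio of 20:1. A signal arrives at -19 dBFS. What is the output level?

-19 dBFS sits 20 dB over threshold.
The 20 dB excess becomes 1 dB after 20:1 reduction.
So the level is -39 + 1 = -38 dBFS; make-up adds 6 dB, giving -32 dBFS.

-32 dBFS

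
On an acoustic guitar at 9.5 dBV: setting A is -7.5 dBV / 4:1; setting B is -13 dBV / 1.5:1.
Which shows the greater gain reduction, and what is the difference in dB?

A, by 5.25 dB

A: GR = 17 − 17/4 = 12.75 dB.
B: GR = 22.5 − 22.5/1.5 = 7.5 dB.
Difference: 5.25 dB in favour of A.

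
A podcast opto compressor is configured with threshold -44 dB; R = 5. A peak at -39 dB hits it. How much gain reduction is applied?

-39 dB exceeds the threshold by 5 dB.
At 5:1, output sits 5/5 = 1 dB above threshold.
So the signal is attenuated by 5 − 1 = 4 dB.

4 dB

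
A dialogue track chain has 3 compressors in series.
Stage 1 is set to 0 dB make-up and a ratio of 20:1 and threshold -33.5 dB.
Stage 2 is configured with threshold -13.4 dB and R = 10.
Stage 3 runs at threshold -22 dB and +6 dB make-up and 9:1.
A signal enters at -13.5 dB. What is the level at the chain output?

-26.5 dB

Stage 1: 20 dB above -33.5 dB, reduced 20:1 to 1 dB above → -32.5 dB.
Stage 2: -32.5 dB ≤ -13.4 dB, so stage 2 doesn't engage; output -32.5 dB.
Stage 3: -32.5 dB is at or below the -22 dB threshold — no compression; make-up brings it to -26.5 dB.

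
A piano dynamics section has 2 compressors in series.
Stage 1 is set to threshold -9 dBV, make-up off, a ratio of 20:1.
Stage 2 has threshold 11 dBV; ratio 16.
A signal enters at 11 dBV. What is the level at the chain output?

Stage 1: 20 dB above -9 dBV, reduced 20:1 to 1 dB above → -8 dBV.
Stage 2: -8 dBV is at or below the 11 dBV threshold — no compression; output -8 dBV.

-8 dBV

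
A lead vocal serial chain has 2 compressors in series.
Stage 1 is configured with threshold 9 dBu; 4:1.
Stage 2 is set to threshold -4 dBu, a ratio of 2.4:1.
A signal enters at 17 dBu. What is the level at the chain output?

Stage 1: overshoot 8 dB → 8/4 = 2 dB → 11 dBu.
Stage 2: 11 dBu is 15 dB over -4 dBu; at 2.4:1 that becomes 6.25 dB over, giving 2.25 dBu.

2.25 dBu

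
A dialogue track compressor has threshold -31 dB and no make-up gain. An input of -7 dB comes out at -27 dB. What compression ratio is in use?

6:1

Input overshoot = -7 − (-31) = 24 dB; output overshoot = -27 − (-31) = 4 dB.
Ratio = 24 / 4 = 6.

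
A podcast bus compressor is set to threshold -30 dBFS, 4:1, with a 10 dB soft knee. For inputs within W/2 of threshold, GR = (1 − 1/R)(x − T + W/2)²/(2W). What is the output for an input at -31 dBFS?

x − T + W/2 = -31 − (-30) + 5 = 4.
GR = (1 − 1/4) × 4² / 20 = 0.75 × 16 / 20 = 0.6 dB.
Output = -31 − 0.6 = -31.6 dBFS.

-31.6 dBFS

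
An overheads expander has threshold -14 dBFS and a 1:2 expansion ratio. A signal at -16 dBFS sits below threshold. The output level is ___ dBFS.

-18 dBFS

Below threshold, a 1:2 expander applies gain = (2−1)×(T − x) of attenuation.
(2−1) × 2 = 2 dB, so output = -16 − 2 = -18 dBFS.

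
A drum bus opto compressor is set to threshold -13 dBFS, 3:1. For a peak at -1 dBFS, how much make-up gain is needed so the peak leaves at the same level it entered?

8 dB

The peak compresses to -13 + 12/3 = -9 dBFS.
To reach -1 dBFS requires -1 − (-9) = 8 dB of make-up.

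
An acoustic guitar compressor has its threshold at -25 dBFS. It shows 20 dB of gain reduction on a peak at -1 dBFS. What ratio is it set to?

6:1

Input overshoot = -1 − (-25) = 24 dB.
Output overshoot = 24 − 20 = 4 dB.
Ratio = input overshoot / output overshoot = 24 / 4 = 6.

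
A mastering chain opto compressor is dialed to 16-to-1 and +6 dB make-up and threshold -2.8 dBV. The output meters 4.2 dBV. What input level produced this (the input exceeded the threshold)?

13.2 dBV

Before make-up, the level was 4.2 − 6 = -1.8 dBV.
That's 1 dB above the -2.8 dBV threshold.
Input overshoot = R × output overshoot = 16 dB → input = -2.8 + 16 = 13.2 dBV.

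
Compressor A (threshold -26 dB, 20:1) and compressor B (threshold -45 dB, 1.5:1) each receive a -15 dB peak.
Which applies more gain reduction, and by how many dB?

A: 11 dB over, compressed to 0.55 dB over, so 10.45 dB of GR.
B: 30 dB over, compressed to 20 dB over, so 10 dB of GR.
A applies 0.45 dB more gain reduction.

A, by 0.45 dB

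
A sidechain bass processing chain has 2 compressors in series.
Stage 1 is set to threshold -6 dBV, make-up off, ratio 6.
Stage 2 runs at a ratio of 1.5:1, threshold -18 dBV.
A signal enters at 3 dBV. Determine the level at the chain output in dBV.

-9 dBV

Stage 1: 9 dB above -6 dBV, reduced 6:1 to 1.5 dB above → -4.5 dBV.
Stage 2: 13.5 dB above -18 dBV, reduced 1.5:1 to 9 dB above → -9 dBV.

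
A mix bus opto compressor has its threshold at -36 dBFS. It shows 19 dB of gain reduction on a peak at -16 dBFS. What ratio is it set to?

20:1

Input overshoot = -16 − (-36) = 20 dB.
Output overshoot = 20 − 19 = 1 dB.
Ratio = input overshoot / output overshoot = 20 / 1 = 20.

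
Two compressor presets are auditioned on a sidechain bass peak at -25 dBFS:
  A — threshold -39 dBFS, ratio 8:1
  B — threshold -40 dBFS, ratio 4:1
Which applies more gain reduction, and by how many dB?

A: 14 dB over, compressed to 1.75 dB over, so 12.25 dB of GR.
B: 15 dB over, compressed to 3.75 dB over, so 11.25 dB of GR.
A applies 1 dB more gain reduction.

A, by 1 dB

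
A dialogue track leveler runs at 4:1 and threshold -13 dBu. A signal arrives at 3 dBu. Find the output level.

-9 dBu

3 dBu sits 16 dB over threshold.
The 16 dB excess becomes 4 dB after 4:1 reduction.
Output = -13 + 4 = -9 dBu.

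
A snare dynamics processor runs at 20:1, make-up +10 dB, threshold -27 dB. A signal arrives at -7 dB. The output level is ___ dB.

-16 dB

The input is 20 dB above the -27 dB threshold.
The 20 dB excess becomes 1 dB after 20:1 reduction.
Output = -27 + 1 = -26 dB; make-up adds 10 dB, giving -16 dB.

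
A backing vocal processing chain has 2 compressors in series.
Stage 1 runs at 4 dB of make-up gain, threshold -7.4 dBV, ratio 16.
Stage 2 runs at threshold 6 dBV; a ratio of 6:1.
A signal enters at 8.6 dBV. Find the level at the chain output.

Stage 1: 16 dB above -7.4 dBV, reduced 16:1 to 1 dB above → -6.4 dBV; +4 dB make-up → -2.4 dBV.
Stage 2: -2.4 dBV is at or below the 6 dBV threshold — no compression; output -2.4 dBV.

-2.4 dBV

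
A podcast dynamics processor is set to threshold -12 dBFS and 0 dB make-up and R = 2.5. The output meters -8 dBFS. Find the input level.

The compressed level sits -8 − (-12) = 4 dB over threshold.
Undo the ratio: input overshoot = 4 × 2.5 = 10 dB, giving input = -2 dBFS.

-2 dBFS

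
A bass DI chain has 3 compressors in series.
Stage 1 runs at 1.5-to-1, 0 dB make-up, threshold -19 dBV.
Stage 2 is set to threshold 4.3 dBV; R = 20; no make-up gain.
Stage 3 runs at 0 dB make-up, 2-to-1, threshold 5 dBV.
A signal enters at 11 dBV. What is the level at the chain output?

1 dBV

Stage 1: overshoot 30 dB → 30/1.5 = 20 dB → 1 dBV.
Stage 2: below threshold (1 ≤ 4.3); passes unchanged; output 1 dBV.
Stage 3: below threshold (1 ≤ 5); passes unchanged; output 1 dBV.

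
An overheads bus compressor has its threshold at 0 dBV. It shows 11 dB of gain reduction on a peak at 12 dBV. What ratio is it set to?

Input overshoot = 12 − 0 = 12 dB.
Output overshoot = 12 − 11 = 1 dB.
Ratio = input overshoot / output overshoot = 12 / 1 = 12.

12:1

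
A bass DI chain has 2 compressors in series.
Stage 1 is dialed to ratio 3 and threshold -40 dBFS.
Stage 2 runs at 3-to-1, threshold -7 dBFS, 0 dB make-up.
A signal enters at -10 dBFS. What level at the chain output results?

Stage 1: -10 dBFS is 30 dB over -40 dBFS; at 3:1 that becomes 10 dB over, giving -30 dBFS.
Stage 2: -30 dBFS is at or below the -7 dBFS threshold — no compression; output -30 dBFS.

-30 dBFS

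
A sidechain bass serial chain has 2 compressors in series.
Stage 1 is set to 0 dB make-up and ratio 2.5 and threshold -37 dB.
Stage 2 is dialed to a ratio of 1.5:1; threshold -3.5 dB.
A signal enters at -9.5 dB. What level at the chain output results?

-26 dB

Stage 1: -9.5 dB is 27.5 dB over -37 dB; at 2.5:1 that becomes 11 dB over, giving -26 dB.
Stage 2: -26 dB ≤ -3.5 dB, so stage 2 doesn't engage; output -26 dB.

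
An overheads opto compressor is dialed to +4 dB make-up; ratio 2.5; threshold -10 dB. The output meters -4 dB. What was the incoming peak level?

-5 dB

Stripping the +4 dB make-up gives -8 dB at the gain stage.
The compressed level sits -8 − (-10) = 2 dB over threshold.
Undo the ratio: input overshoot = 2 × 2.5 = 5 dB, giving input = -5 dB.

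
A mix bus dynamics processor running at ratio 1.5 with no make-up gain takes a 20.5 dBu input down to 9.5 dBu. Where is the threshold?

Gain reduction = 20.5 − 9.5 = 11 dB; output overshoot = GR / (R − 1) = 11 / 0.5 = 22 dB.
Threshold = output − output overshoot = 9.5 − 22 = -12.5 dBu.

-12.5 dBu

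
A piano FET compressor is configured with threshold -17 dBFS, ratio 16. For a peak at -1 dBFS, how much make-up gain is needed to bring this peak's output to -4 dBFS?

12 dB

Overshoot 16 dB → 16/16 = 1 dB after compression, so the compressed level is -17 + 1 = -16 dBFS.
Make-up = target − compressed = -4 − (-16) = 12 dB.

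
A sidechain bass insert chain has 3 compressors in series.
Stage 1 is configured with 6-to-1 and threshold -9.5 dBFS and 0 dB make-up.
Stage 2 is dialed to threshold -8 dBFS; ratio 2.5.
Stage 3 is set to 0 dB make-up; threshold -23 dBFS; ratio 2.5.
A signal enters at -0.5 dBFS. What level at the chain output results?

-17 dBFS

Stage 1: 9 dB above -9.5 dBFS, reduced 6:1 to 1.5 dB above → -8 dBFS.
Stage 2: -8 dBFS ≤ -8 dBFS, so stage 2 doesn't engage; output -8 dBFS.
Stage 3: -8 dBFS is 15 dB over -23 dBFS; at 2.5:1 that becomes 6 dB over, giving -17 dBFS.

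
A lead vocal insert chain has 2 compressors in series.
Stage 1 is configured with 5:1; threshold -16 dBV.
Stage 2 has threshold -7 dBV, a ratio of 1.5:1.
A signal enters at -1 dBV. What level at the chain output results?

-13 dBV

Stage 1: 15 dB above -16 dBV, reduced 5:1 to 3 dB above → -13 dBV.
Stage 2: -13 dBV is at or below the -7 dBV threshold — no compression; output -13 dBV.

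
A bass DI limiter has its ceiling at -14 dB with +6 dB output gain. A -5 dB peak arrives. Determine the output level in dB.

The limiter clamps the peak to its -14 dB ceiling.
Output gain then adds 6 dB: -14 + 6 = -8 dB.

-8 dB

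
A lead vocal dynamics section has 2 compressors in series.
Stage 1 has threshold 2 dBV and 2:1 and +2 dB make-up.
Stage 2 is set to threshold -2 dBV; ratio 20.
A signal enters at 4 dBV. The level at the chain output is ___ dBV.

Stage 1: 4 dBV is 2 dB over 2 dBV; at 2:1 that becomes 1 dB over, giving 3 dBV; +2 dB make-up → 5 dBV.
Stage 2: 5 dBV is 7 dB over -2 dBV; at 20:1 that becomes 0.35 dB over, giving -1.65 dBV.

-1.65 dBV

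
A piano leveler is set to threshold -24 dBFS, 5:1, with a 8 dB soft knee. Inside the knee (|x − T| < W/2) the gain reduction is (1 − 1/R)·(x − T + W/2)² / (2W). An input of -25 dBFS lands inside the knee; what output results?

-25.45 dBFS

x − T + W/2 = -25 − (-24) + 4 = 3.
GR = (1 − 1/5) × 3² / 16 = 0.8 × 9 / 16 = 0.45 dB.
Output = -25 − 0.45 = -25.45 dBFS.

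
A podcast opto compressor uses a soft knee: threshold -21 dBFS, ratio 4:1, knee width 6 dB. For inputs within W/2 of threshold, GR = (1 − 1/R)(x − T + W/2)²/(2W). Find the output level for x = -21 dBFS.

-21.5625 dBFS

x − T + W/2 = -21 − (-21) + 3 = 3.
GR = (1 − 1/4) × 3² / 12 = 0.75 × 9 / 12 = 0.5625 dB.
Output = -21 − 0.5625 = -21.5625 dBFS.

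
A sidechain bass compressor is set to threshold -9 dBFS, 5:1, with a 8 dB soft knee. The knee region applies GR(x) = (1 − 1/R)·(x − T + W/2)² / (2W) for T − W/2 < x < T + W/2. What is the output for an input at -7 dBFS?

-8.8 dBFS

x − T + W/2 = -7 − (-9) + 4 = 6.
GR = (1 − 1/5) × 6² / 16 = 0.8 × 36 / 16 = 1.8 dB.
Output = -7 − 1.8 = -8.8 dBFS.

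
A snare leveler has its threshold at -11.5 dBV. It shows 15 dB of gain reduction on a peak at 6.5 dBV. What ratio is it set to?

6:1

Input overshoot = 6.5 − (-11.5) = 18 dB.
Output overshoot = 18 − 15 = 3 dB.
Ratio = input overshoot / output overshoot = 18 / 3 = 6.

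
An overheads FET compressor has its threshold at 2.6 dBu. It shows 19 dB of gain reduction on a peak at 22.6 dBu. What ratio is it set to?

Input overshoot = 22.6 − 2.6 = 20 dB.
Output overshoot = 20 − 19 = 1 dB.
Ratio = input overshoot / output overshoot = 20 / 1 = 20.

20:1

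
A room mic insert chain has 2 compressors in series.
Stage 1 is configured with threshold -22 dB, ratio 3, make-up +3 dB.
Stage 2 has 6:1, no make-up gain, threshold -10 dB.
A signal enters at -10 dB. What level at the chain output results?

-15 dB

Stage 1: 12 dB above -22 dB, reduced 3:1 to 4 dB above → -18 dB; +3 dB make-up → -15 dB.
Stage 2: below threshold (-15 ≤ -10); passes unchanged; output -15 dB.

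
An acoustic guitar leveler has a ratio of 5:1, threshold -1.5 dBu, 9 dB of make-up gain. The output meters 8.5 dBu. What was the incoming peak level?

Stripping the +9 dB make-up gives -0.5 dBu at the gain stage.
Post-compression overshoot = -0.5 − (-1.5) = 1 dB.
Input overshoot = R × output overshoot = 5 dB → input = -1.5 + 5 = 3.5 dBu.

3.5 dBu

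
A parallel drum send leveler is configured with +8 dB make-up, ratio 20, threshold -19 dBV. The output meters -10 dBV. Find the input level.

Remove make-up: -10 − 8 = -18 dBV.
The compressed level sits -18 − (-19) = 1 dB over threshold.
Input overshoot = R × output overshoot = 20 dB → input = -19 + 20 = 1 dBV.

1 dBV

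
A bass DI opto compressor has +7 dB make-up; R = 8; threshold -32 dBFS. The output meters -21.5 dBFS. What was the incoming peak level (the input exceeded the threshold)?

Before make-up, the level was -21.5 − 7 = -28.5 dBFS.
Post-compression overshoot = -28.5 − (-32) = 3.5 dB.
Before 8:1 compression the overshoot was 3.5 × 8 = 28 dB, so input = -32 + 28 = -4 dBFS.

-4 dBFS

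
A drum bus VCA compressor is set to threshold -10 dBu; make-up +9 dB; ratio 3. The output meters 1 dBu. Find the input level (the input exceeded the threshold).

-4 dBu

Stripping the +9 dB make-up gives -8 dBu at the gain stage.
Post-compression overshoot = -8 − (-10) = 2 dB.
Undo the ratio: input overshoot = 2 × 3 = 6 dB, giving input = -4 dBu.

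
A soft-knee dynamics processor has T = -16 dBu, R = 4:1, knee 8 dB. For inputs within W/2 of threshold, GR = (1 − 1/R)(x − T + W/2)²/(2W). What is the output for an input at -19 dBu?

-19.046875 dBu

x − T + W/2 = -19 − (-16) + 4 = 1.
GR = (1 − 1/4) × 1² / 16 = 0.75 × 1 / 16 = 0.046875 dB.
Output = -19 − 0.046875 = -19.046875 dBu.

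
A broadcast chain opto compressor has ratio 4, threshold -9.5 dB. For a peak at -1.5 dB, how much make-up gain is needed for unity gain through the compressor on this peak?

The peak compresses to -9.5 + 8/4 = -7.5 dB.
To reach -1.5 dB requires -1.5 − (-7.5) = 6 dB of make-up.

6 dB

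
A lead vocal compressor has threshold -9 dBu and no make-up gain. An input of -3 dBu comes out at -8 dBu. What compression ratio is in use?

6:1

Input overshoot = -3 − (-9) = 6 dB; output overshoot = -8 − (-9) = 1 dB.
Ratio = 6 / 1 = 6.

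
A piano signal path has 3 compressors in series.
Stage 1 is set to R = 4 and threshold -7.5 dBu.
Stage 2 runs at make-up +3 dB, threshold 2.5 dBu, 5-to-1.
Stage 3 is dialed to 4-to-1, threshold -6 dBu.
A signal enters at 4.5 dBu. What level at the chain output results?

Stage 1: 12 dB above -7.5 dBu, reduced 4:1 to 3 dB above → -4.5 dBu.
Stage 2: -4.5 dBu is at or below the 2.5 dBu threshold — no compression; make-up brings it to -1.5 dBu.
Stage 3: overshoot 4.5 dB → 4.5/4 = 1.125 dB → -4.875 dBu.

-4.875 dBu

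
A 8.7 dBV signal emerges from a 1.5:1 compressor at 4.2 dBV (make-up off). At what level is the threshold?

Let T be the threshold. Output overshoot = (input overshoot)/R, so 4.2 − T = (8.7 − T)/1.5.
1.5·(4.2 − T) = 8.7 − T → 0.5·T = 6.3 − 8.7 = -2.4.
T = -2.4/0.5 = -4.8 dBV.

-4.8 dBV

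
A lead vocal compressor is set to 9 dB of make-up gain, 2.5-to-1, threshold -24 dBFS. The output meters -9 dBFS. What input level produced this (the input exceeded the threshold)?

-9 dBFS

Before make-up, the level was -9 − 9 = -18 dBFS.
That's 6 dB above the -24 dBFS threshold.
Before 2.5:1 compression the overshoot was 6 × 2.5 = 15 dB, so input = -24 + 15 = -9 dBFS.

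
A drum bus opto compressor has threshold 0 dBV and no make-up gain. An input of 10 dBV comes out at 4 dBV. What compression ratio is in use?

2.5:1

Input overshoot = 10 − 0 = 10 dB; output overshoot = 4 − 0 = 4 dB.
Ratio = 10 / 4 = 2.5.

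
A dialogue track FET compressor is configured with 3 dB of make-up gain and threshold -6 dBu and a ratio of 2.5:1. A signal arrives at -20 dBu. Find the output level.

-17 dBu

-20 dBu is 14 dB below the -6 dBu threshold, so no gain reduction is applied.
Make-up gain adds 3 dB: -20 + 3 = -17 dBu.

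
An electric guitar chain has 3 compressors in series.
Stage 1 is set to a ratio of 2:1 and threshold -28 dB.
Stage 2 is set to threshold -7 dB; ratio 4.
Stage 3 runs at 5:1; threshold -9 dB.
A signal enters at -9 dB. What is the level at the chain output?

-18.5 dB

Stage 1: -9 dB is 19 dB over -28 dB; at 2:1 that becomes 9.5 dB over, giving -18.5 dB.
Stage 2: below threshold (-18.5 ≤ -7); passes unchanged; output -18.5 dB.
Stage 3: -18.5 dB is at or below the -9 dB threshold — no compression; output -18.5 dB.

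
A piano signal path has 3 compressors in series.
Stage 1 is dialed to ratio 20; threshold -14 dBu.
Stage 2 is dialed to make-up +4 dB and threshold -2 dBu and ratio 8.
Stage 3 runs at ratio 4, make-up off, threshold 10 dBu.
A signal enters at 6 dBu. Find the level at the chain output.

-9 dBu

Stage 1: overshoot 20 dB → 20/20 = 1 dB → -13 dBu.
Stage 2: -13 dBu is at or below the -2 dBu threshold — no compression; make-up brings it to -9 dBu.
Stage 3: -9 dBu ≤ 10 dBu, so stage 3 doesn't engage; output -9 dBu.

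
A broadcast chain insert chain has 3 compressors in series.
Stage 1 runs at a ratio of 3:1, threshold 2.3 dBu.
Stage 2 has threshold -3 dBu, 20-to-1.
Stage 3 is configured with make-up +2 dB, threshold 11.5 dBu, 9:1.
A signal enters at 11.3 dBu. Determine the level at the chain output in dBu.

-0.585 dBu

Stage 1: 9 dB above 2.3 dBu, reduced 3:1 to 3 dB above → 5.3 dBu.
Stage 2: overshoot 8.3 dB → 8.3/20 = 0.415 dB → -2.585 dBu.
Stage 3: -2.585 dBu is at or below the 11.5 dBu threshold — no compression; make-up brings it to -0.585 dBu.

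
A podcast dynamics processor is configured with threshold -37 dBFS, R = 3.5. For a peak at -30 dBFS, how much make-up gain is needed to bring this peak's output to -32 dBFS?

Without make-up, output = threshold + overshoot/3.5 = -37 + 2 = -35 dBFS.
Gap to target: 3 dB.

3 dB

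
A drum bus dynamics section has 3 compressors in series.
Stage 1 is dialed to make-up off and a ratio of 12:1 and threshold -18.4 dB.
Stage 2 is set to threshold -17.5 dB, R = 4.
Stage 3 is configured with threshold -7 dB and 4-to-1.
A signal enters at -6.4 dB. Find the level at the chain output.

Stage 1: 12 dB above -18.4 dB, reduced 12:1 to 1 dB above → -17.4 dB.
Stage 2: overshoot 0.1 dB → 0.1/4 = 0.025 dB → -17.475 dB.
Stage 3: -17.475 dB is at or below the -7 dB threshold — no compression; output -17.475 dB.

-17.475 dB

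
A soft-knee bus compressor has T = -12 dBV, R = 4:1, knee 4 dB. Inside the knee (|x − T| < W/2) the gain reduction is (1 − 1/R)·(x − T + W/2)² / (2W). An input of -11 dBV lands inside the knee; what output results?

x − T + W/2 = -11 − (-12) + 2 = 3.
GR = (1 − 1/4) × 3² / 8 = 0.75 × 9 / 8 = 0.84375 dB.
Output = -11 − 0.84375 = -11.84375 dBV.

-11.84375 dBV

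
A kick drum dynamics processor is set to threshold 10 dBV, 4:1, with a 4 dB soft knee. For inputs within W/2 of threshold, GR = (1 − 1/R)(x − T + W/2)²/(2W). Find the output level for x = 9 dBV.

8.90625 dBV

x − T + W/2 = 9 − 10 + 2 = 1.
GR = (1 − 1/4) × 1² / 8 = 0.75 × 1 / 8 = 0.09375 dB.
Output = 9 − 0.09375 = 8.90625 dBV.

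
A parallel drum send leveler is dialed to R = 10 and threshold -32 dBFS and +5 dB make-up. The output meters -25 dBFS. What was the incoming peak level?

-12 dBFS

Remove make-up: -25 − 5 = -30 dBFS.
The compressed level sits -30 − (-32) = 2 dB over threshold.
Input overshoot = R × output overshoot = 20 dB → input = -32 + 20 = -12 dBFS.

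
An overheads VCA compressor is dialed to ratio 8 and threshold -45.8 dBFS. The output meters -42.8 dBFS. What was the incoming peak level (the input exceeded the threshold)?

The compressed level sits -42.8 − (-45.8) = 3 dB over threshold.
Before 8:1 compression the overshoot was 3 × 8 = 24 dB, so input = -45.8 + 24 = -21.8 dBFS.

-21.8 dBFS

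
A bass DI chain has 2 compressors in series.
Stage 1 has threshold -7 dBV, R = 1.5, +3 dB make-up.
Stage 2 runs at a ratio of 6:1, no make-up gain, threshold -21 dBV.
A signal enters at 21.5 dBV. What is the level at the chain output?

-15 dBV

Stage 1: overshoot 28.5 dB → 28.5/1.5 = 19 dB → 12 dBV; +3 dB make-up → 15 dBV.
Stage 2: 15 dBV is 36 dB over -21 dBV; at 6:1 that becomes 6 dB over, giving -15 dBV.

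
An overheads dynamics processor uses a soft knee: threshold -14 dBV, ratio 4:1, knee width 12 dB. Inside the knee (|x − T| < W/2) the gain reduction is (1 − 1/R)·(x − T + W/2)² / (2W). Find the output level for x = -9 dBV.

x − T + W/2 = -9 − (-14) + 6 = 11.
GR = (1 − 1/4) × 11² / 24 = 0.75 × 121 / 24 = 3.78125 dB.
Output = -9 − 3.78125 = -12.78125 dBV.

-12.78125 dBV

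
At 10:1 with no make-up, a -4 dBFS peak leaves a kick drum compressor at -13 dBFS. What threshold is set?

Input is 10 dB above T (since output overshoot × R = input overshoot: (-13 − T)·10 = -4 − T gives T = -14 dBFS).
Check: -14 + (-4 − (-14))/10 = -14 + 1 = -13 dBFS. ✓

-14 dBFS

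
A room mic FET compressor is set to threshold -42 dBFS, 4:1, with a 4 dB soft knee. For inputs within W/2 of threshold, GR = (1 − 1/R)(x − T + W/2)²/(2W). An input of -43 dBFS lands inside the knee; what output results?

-43.09375 dBFS

x − T + W/2 = -43 − (-42) + 2 = 1.
GR = (1 − 1/4) × 1² / 8 = 0.75 × 1 / 8 = 0.09375 dB.
Output = -43 − 0.09375 = -43.09375 dBFS.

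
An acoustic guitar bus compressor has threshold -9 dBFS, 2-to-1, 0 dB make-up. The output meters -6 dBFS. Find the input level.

-3 dBFS

That's 3 dB above the -9 dBFS threshold.
Undo the ratio: input overshoot = 3 × 2 = 6 dB, giving input = -3 dBFS.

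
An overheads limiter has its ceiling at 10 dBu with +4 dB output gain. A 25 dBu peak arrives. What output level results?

At ∞:1, everything above 10 dBu is held at the ceiling.
Output gain then adds 4 dB: 10 + 4 = 14 dBu.

14 dBu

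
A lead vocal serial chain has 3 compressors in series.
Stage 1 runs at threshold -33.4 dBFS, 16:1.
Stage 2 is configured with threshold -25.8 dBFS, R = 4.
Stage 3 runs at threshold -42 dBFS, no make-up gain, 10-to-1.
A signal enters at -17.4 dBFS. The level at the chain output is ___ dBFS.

-41.04 dBFS

Stage 1: overshoot 16 dB → 16/16 = 1 dB → -32.4 dBFS.
Stage 2: -32.4 dBFS is at or below the -25.8 dBFS threshold — no compression; output -32.4 dBFS.
Stage 3: overshoot 9.6 dB → 9.6/10 = 0.96 dB → -41.04 dBFS.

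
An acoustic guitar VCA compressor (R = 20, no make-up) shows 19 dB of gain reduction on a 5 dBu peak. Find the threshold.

-15 dBu

Input is 20 dB above T (since output overshoot × R = input overshoot: (-14 − T)·20 = 5 − T gives T = -15 dBu).
Check: -15 + (5 − (-15))/20 = -15 + 1 = -14 dBu. ✓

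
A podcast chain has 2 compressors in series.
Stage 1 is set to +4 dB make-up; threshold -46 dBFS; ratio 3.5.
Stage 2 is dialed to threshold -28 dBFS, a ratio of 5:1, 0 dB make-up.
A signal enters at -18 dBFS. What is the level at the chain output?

-34 dBFS

Stage 1: 28 dB above -46 dBFS, reduced 3.5:1 to 8 dB above → -38 dBFS; +4 dB make-up → -34 dBFS.
Stage 2: -34 dBFS is at or below the -28 dBFS threshold — no compression; output -34 dBFS.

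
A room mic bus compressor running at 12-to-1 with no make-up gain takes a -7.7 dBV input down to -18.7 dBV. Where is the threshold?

-19.7 dBV

Let T be the threshold. Output overshoot = (input overshoot)/R, so -18.7 − T = (-7.7 − T)/12.
12·(-18.7 − T) = -7.7 − T → 11·T = -224.4 − (-7.7) = -216.7.
T = -216.7/11 = -19.7 dBV.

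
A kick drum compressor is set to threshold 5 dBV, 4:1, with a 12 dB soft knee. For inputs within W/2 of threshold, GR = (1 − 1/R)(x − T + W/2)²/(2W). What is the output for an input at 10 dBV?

x − T + W/2 = 10 − 5 + 6 = 11.
GR = (1 − 1/4) × 11² / 24 = 0.75 × 121 / 24 = 3.78125 dB.
Output = 10 − 3.78125 = 6.21875 dBV.

6.21875 dBV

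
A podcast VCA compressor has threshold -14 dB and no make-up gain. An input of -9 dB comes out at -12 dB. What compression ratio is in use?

2.5:1

Input overshoot = -9 − (-14) = 5 dB; output overshoot = -12 − (-14) = 2 dB.
Ratio = 5 / 2 = 2.5.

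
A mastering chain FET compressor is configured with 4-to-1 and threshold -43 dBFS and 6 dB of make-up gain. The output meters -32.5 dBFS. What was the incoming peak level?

Remove make-up: -32.5 − 6 = -38.5 dBFS.
The compressed level sits -38.5 − (-43) = 4.5 dB over threshold.
Undo the ratio: input overshoot = 4.5 × 4 = 18 dB, giving input = -25 dBFS.

-25 dBFS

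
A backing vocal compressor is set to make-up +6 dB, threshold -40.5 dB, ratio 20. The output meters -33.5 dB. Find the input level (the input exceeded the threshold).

Stripping the +6 dB make-up gives -39.5 dB at the gain stage.
The compressed level sits -39.5 − (-40.5) = 1 dB over threshold.
Before 20:1 compression the overshoot was 1 × 20 = 20 dB, so input = -40.5 + 20 = -20.5 dB.

-20.5 dB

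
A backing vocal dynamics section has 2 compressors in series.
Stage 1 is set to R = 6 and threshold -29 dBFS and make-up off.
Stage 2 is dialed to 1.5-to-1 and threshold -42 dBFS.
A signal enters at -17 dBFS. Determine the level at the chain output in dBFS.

Stage 1: 12 dB above -29 dBFS, reduced 6:1 to 2 dB above → -27 dBFS.
Stage 2: 15 dB above -42 dBFS, reduced 1.5:1 to 10 dB above → -32 dBFS.

-32 dBFS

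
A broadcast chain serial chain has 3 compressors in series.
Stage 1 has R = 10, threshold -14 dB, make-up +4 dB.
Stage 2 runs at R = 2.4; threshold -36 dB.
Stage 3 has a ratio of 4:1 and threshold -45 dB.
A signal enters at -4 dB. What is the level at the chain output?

Stage 1: overshoot 10 dB → 10/10 = 1 dB → -13 dB; +4 dB make-up → -9 dB.
Stage 2: 27 dB above -36 dB, reduced 2.4:1 to 11.25 dB above → -24.75 dB.
Stage 3: overshoot 20.25 dB → 20.25/4 = 5.0625 dB → -39.9375 dB.

-39.9375 dB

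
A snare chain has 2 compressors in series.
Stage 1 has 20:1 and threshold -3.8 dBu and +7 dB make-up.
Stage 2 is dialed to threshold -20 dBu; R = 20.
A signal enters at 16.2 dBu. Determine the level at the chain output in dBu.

-18.79 dBu

Stage 1: 16.2 dBu is 20 dB over -3.8 dBu; at 20:1 that becomes 1 dB over, giving -2.8 dBu; +7 dB make-up → 4.2 dBu.
Stage 2: overshoot 24.2 dB → 24.2/20 = 1.21 dB → -18.79 dBu.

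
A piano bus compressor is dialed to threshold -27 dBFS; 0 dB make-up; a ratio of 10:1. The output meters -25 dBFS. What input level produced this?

-7 dBFS

Post-compression overshoot = -25 − (-27) = 2 dB.
Before 10:1 compression the overshoot was 2 × 10 = 20 dB, so input = -27 + 20 = -7 dBFS.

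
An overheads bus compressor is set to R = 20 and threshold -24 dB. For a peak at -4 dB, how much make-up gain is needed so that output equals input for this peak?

19 dB

Without make-up, output = threshold + overshoot/20 = -24 + 1 = -23 dB.
Gap to target: 19 dB.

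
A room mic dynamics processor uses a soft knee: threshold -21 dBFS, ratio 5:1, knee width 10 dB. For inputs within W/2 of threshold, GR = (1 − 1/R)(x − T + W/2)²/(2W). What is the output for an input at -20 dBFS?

-21.44 dBFS

x − T + W/2 = -20 − (-21) + 5 = 6.
GR = (1 − 1/5) × 6² / 20 = 0.8 × 36 / 20 = 1.44 dB.
Output = -20 − 1.44 = -21.44 dBFS.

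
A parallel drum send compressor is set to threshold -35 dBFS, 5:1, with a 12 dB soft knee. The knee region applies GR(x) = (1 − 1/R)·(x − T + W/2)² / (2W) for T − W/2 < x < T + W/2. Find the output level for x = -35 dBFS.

-36.2 dBFS

x − T + W/2 = -35 − (-35) + 6 = 6.
GR = (1 − 1/5) × 6² / 24 = 0.8 × 36 / 24 = 1.2 dB.
Output = -35 − 1.2 = -36.2 dBFS.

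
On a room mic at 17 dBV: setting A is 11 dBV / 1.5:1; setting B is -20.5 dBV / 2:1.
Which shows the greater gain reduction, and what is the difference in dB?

B, by 16.75 dB

A: overshoot 6 dB → output overshoot 4 dB → GR 2 dB.
B: overshoot 37.5 dB → output overshoot 18.75 dB → GR 18.75 dB.
B reduces 16.75 dB more.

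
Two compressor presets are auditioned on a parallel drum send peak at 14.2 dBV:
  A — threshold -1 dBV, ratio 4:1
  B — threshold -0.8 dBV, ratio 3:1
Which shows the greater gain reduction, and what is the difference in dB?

A: GR = 15.2 − 15.2/4 = 11.4 dB.
B: GR = 15 − 15/3 = 10 dB.
A applies 1.4 dB more gain reduction.

A, by 1.4 dB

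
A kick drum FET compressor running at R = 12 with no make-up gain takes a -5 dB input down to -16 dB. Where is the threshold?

-17 dB

Let T be the threshold. Output overshoot = (input overshoot)/R, so -16 − T = (-5 − T)/12.
12·(-16 − T) = -5 − T → 11·T = -192 − (-5) = -187.
T = -187/11 = -17 dB.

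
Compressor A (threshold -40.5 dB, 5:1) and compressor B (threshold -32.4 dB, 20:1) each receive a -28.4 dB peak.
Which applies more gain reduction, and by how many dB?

A: 12.1 dB over, compressed to 2.42 dB over, so 9.68 dB of GR.
B: 4 dB over, compressed to 0.2 dB over, so 3.8 dB of GR.
A applies 5.88 dB more gain reduction.

A, by 5.88 dB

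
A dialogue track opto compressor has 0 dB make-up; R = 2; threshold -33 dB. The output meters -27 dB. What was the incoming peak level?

-21 dB

Post-compression overshoot = -27 − (-33) = 6 dB.
Undo the ratio: input overshoot = 6 × 2 = 12 dB, giving input = -21 dB.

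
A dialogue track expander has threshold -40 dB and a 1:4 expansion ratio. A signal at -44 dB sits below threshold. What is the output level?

-56 dB

Undershoot = (-40) − (-44) = 4 dB.
At 1:4, that expands to 16 dB under threshold.
Output = -40 − 16 = -56 dB.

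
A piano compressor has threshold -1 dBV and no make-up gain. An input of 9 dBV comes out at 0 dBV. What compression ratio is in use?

Input overshoot = 9 − (-1) = 10 dB; output overshoot = 0 − (-1) = 1 dB.
Ratio = 10 / 1 = 10.

10:1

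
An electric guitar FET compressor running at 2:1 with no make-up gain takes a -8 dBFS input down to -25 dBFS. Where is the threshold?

-42 dBFS

Input is 34 dB above T (since output overshoot × R = input overshoot: (-25 − T)·2 = -8 − T gives T = -42 dBFS).
Check: -42 + (-8 − (-42))/2 = -42 + 17 = -25 dBFS. ✓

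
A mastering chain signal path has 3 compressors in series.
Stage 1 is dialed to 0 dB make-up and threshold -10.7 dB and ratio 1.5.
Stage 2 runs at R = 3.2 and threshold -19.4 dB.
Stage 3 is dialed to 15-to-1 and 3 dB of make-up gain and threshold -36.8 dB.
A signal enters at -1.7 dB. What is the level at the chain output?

-32.33375 dB

Stage 1: overshoot 9 dB → 9/1.5 = 6 dB → -4.7 dB.
Stage 2: -4.7 dB is 14.7 dB over -19.4 dB; at 3.2:1 that becomes 4.59375 dB over, giving -14.80625 dB.
Stage 3: 21.99375 dB above -36.8 dB, reduced 15:1 to 1.46625 dB above → -35.33375 dB; +3 dB make-up → -32.33375 dB.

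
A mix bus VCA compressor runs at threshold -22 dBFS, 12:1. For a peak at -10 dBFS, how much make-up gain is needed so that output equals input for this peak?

Without make-up, output = threshold + overshoot/12 = -22 + 1 = -21 dBFS.
Gap to target: 11 dB.

11 dB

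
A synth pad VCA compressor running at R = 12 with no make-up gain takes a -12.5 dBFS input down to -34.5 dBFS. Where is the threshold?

Let T be the threshold. Output overshoot = (input overshoot)/R, so -34.5 − T = (-12.5 − T)/12.
12·(-34.5 − T) = -12.5 − T → 11·T = -414 − (-12.5) = -401.5.
T = -401.5/11 = -36.5 dBFS.

-36.5 dBFS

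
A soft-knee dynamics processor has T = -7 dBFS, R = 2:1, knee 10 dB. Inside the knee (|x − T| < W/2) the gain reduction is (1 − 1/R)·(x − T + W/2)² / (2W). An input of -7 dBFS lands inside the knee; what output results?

x − T + W/2 = -7 − (-7) + 5 = 5.
GR = (1 − 1/2) × 5² / 20 = 0.5 × 25 / 20 = 0.625 dB.
Output = -7 − 0.625 = -7.625 dBFS.

-7.625 dBFS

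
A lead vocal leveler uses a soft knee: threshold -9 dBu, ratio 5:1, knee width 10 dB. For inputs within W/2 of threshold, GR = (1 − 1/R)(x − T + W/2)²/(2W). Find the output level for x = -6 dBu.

x − T + W/2 = -6 − (-9) + 5 = 8.
GR = (1 − 1/5) × 8² / 20 = 0.8 × 64 / 20 = 2.56 dB.
Output = -6 − 2.56 = -8.56 dBu.

-8.56 dBu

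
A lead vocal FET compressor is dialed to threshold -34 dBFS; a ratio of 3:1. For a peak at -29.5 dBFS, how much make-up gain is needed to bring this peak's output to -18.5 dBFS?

The peak compresses to -34 + 4.5/3 = -32.5 dBFS.
To reach -18.5 dBFS requires -18.5 − (-32.5) = 14 dB of make-up.

14 dB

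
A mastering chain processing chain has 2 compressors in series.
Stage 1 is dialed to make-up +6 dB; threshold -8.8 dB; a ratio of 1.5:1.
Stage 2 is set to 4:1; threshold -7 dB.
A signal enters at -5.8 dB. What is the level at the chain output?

-5.45 dB

Stage 1: -5.8 dB is 3 dB over -8.8 dB; at 1.5:1 that becomes 2 dB over, giving -6.8 dB; +6 dB make-up → -0.8 dB.
Stage 2: overshoot 6.2 dB → 6.2/4 = 1.55 dB → -5.45 dB.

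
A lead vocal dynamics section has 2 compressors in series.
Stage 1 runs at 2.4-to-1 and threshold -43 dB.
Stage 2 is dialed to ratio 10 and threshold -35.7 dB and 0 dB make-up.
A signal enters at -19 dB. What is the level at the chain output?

Stage 1: 24 dB above -43 dB, reduced 2.4:1 to 10 dB above → -33 dB.
Stage 2: 2.7 dB above -35.7 dB, reduced 10:1 to 0.27 dB above → -35.43 dB.

-35.43 dB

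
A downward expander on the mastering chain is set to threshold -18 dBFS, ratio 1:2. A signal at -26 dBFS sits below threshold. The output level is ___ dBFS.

Undershoot = (-18) − (-26) = 8 dB.
At 1:2, that expands to 16 dB under threshold.
Output = -18 − 16 = -34 dBFS.

-34 dBFS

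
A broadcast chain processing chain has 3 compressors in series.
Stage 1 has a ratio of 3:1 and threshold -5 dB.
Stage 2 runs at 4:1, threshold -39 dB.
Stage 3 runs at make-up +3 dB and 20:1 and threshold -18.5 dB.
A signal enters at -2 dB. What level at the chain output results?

Stage 1: overshoot 3 dB → 3/3 = 1 dB → -4 dB.
Stage 2: overshoot 35 dB → 35/4 = 8.75 dB → -30.25 dB.
Stage 3: -30.25 dB ≤ -18.5 dB, so stage 3 doesn't engage; make-up brings it to -27.25 dB.

-27.25 dB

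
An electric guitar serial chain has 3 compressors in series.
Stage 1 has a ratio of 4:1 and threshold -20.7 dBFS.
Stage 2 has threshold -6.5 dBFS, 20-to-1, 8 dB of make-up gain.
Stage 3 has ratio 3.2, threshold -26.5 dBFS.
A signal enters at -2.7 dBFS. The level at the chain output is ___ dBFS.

Stage 1: overshoot 18 dB → 18/4 = 4.5 dB → -16.2 dBFS.
Stage 2: below threshold (-16.2 ≤ -6.5); passes unchanged; make-up brings it to -8.2 dBFS.
Stage 3: 18.3 dB above -26.5 dBFS, reduced 3.2:1 to 5.71875 dB above → -20.78125 dBFS.

-20.78125 dBFS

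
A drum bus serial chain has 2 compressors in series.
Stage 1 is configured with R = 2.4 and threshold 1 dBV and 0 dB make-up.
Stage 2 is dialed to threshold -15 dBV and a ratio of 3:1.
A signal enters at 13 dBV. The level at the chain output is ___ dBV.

-8 dBV

Stage 1: 13 dBV is 12 dB over 1 dBV; at 2.4:1 that becomes 5 dB over, giving 6 dBV.
Stage 2: 21 dB above -15 dBV, reduced 3:1 to 7 dB above → -8 dBV.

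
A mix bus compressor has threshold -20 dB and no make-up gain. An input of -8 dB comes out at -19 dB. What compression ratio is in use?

12:1

Input overshoot = -8 − (-20) = 12 dB; output overshoot = -19 − (-20) = 1 dB.
Ratio = 12 / 1 = 12.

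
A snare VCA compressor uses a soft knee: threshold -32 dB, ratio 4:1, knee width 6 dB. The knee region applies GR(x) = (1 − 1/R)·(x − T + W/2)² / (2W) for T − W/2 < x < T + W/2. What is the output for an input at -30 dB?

x − T + W/2 = -30 − (-32) + 3 = 5.
GR = (1 − 1/4) × 5² / 12 = 0.75 × 25 / 12 = 1.5625 dB.
Output = -30 − 1.5625 = -31.5625 dB.

-31.5625 dB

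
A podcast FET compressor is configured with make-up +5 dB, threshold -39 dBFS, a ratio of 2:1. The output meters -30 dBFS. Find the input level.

-31 dBFS

Stripping the +5 dB make-up gives -35 dBFS at the gain stage.
That's 4 dB above the -39 dBFS threshold.
Before 2:1 compression the overshoot was 4 × 2 = 8 dB, so input = -39 + 8 = -31 dBFS.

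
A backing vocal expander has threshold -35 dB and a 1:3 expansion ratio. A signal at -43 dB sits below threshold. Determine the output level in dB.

-59 dB

Below threshold, a 1:3 expander applies gain = (3−1)×(T − x) of attenuation.
(3−1) × 8 = 16 dB, so output = -43 − 16 = -59 dB.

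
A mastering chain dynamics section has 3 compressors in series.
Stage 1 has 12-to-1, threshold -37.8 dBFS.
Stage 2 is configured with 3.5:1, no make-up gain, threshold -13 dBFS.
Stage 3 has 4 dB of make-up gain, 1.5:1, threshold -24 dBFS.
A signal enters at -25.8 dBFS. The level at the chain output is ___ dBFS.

-32.8 dBFS

Stage 1: overshoot 12 dB → 12/12 = 1 dB → -36.8 dBFS.
Stage 2: -36.8 dBFS is at or below the -13 dBFS threshold — no compression; output -36.8 dBFS.
Stage 3: below threshold (-36.8 ≤ -24); passes unchanged; make-up brings it to -32.8 dBFS.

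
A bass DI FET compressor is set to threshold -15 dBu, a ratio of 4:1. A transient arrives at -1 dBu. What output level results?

-11.5 dBu

-1 dBu sits 14 dB over threshold.
The 14 dB excess becomes 3.5 dB after 4:1 reduction.
That puts the output at -11.5 dBu.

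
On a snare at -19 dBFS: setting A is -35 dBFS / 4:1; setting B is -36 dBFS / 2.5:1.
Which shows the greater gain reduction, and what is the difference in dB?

A: GR = 16 − 16/4 = 12 dB.
B: GR = 17 − 17/2.5 = 10.2 dB.
A applies 1.8 dB more gain reduction.

A, by 1.8 dB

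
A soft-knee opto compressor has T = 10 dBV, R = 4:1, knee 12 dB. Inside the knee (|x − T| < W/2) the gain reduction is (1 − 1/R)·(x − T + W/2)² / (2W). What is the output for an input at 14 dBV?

10.875 dBV

x − T + W/2 = 14 − 10 + 6 = 10.
GR = (1 − 1/4) × 10² / 24 = 0.75 × 100 / 24 = 3.125 dB.
Output = 14 − 3.125 = 10.875 dBV.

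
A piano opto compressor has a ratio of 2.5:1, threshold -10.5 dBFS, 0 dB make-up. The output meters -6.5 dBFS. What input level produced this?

-0.5 dBFS

The compressed level sits -6.5 − (-10.5) = 4 dB over threshold.
Input overshoot = R × output overshoot = 10 dB → input = -10.5 + 10 = -0.5 dBFS.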